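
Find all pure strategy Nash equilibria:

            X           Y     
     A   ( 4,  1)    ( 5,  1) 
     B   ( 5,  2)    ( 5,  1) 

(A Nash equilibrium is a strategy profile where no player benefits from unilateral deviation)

Nash equilibrium: (A, Y), (B, X)

Work:
Best responses:
  P1 vs X: payoffs [4, 5] → best response B (payoff 5)
  P1 vs Y: payoffs [5, 5] → best response A/B (payoff 5)
  P2 vs A: payoffs [1, 1] → best response X/Y (payoff 1)
  P2 vs B: payoffs [2, 1] → best response X (payoff 2)
Mutual best responses: (A,Y), (B,X) → Nash equilibria.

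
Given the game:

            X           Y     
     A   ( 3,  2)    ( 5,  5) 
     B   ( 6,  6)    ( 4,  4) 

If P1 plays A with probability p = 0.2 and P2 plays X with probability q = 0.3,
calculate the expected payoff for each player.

E[P1] = 4.56, E[P2] = 4.5

Work:
E[P1] = p·q·π₁(A,X) + p·(1-q)·π₁(A,Y) + (1-p)·q·π₁(B,X) + (1-p)·(1-q)·π₁(B,Y)
= 0.2·0.3·3 + 0.2·0.7·5 + 0.8·0.3·6 + 0.8·0.7·4
= 4.56

E[P2] = 4.5 (similar calculation)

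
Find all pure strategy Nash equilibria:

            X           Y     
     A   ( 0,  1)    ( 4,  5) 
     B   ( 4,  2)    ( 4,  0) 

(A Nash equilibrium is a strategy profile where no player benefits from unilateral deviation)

Nash equilibrium: (A, Y), (B, X)

Work:
Best responses:
  P1 vs X: payoffs [0, 4] → best response B (payoff 4)
  P1 vs Y: payoffs [4, 4] → best response A/B (payoff 4)
  P2 vs A: payoffs [1, 5] → best response Y (payoff 5)
  P2 vs B: payoffs [2, 0] → best response X (payoff 2)
Mutual best responses: (A,Y), (B,X) → Nash equilibria.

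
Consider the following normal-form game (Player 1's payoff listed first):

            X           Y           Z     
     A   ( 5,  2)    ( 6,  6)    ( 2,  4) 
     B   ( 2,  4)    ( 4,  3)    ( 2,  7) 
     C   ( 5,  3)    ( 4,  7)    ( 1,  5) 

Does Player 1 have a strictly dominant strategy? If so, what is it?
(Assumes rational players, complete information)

No strictly dominant strategy exists for Player 1

Work:
A strategy strictly dominates another if it gives a strictly higher payoff against every opponent action. Compare each pair of P1's strategies column-by-column:
  A vs B: [5 vs 2, 6 vs 4, 2 vs 2] → A does not strictly dominate B (column Z: 2 ≤ 2)
  A vs C: [5 vs 5, 6 vs 4, 2 vs 1] → A does not strictly dominate C (column X: 5 ≤ 5)
  B vs A: [2 vs 5, 4 vs 6, 2 vs 2] → B does not strictly dominate A (column X: 2 ≤ 5)
  B vs C: [2 vs 5, 4 vs 4, 2 vs 1] → B does not strictly dominate C (column X: 2 ≤ 5)
  C vs A: [5 vs 5, 4 vs 6, 1 vs 2] → C does not strictly dominate A (column X: 5 ≤ 5)
  C vs B: [5 vs 2, 4 vs 4, 1 vs 2] → C does not strictly dominate B (column Y: 4 ≤ 4)
No single strategy strictly dominates all others → no strictly dominant strategy.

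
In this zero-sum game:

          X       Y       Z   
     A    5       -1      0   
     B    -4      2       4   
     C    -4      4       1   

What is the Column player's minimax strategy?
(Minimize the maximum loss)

Column should play Y or Z (all achieve the minimum), value = 4

Work:
Column player minimizes Row's maximum payoff:
Column X: max payoff to Row = 5
Column Y: max payoff to Row = 4
Column Z: max payoff to Row = 4
Minimum is 4, achieved by columns Y, Z (tied).
Each of Y or Z is a minimax strategy.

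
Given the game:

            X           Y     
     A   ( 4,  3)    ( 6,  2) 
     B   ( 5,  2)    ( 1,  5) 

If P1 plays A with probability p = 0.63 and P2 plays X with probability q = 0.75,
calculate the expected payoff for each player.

E[P1] = 4.315, E[P2] = 2.75

Work:
E[P1] = p·q·π₁(A,X) + p·(1-q)·π₁(A,Y) + (1-p)·q·π₁(B,X) + (1-p)·(1-q)·π₁(B,Y)
= 0.63·0.75·4 + 0.63·0.25·6 + 0.37·0.75·5 + 0.37·0.25·1
= 4.315

E[P2] = 2.75 (similar calculation)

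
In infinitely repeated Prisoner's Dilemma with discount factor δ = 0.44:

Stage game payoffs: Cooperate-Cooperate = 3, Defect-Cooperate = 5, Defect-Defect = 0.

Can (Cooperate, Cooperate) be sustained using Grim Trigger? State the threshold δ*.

δ* = 0.4; since δ = 0.44 ≥ 0.4, cooperation can be sustained

Work:
For Grim Trigger:
Cooperate forever: 3/(1-δ)
Defect then punished: 5 + 0·δ/(1-δ)
Need: 3/(1-δ) ≥ 5 + 0·δ/(1-δ)
Solving: δ ≥ (T-R)/(T-P) = (5-3)/(5-0) = 0.4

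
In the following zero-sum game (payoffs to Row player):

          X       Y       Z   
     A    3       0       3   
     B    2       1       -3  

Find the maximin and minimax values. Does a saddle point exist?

Maximin = 0, Minimax = 1, Saddle: False

Work:
Row minimums: [0, -3] → maximin = 0
Column maximums: [3, 1, 3] → minimax = 1
No saddle point (maximin ≠ minimax). Mixed strategy needed.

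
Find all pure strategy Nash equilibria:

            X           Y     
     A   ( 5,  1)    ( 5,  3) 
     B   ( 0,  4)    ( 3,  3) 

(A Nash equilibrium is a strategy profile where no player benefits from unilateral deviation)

Nash equilibrium: (A, Y)

Work:
Best responses:
  P1 vs X: payoffs [5, 0] → best response A (payoff 5)
  P1 vs Y: payoffs [5, 3] → best response A (payoff 5)
  P2 vs A: payoffs [1, 3] → best response Y (payoff 3)
  P2 vs B: payoffs [4, 3] → best response X (payoff 4)
Mutual best responses: (A,Y) → Nash equilibria.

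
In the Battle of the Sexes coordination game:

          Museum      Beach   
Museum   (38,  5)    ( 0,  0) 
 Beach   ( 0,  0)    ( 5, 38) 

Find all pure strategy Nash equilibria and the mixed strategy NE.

Pure NE: (Museum, Museum) and (Beach, Beach); Mixed NE: p = 0.8837, q = 0.1163

Work:
Check pure NE:
(Museum, Museum): (38, 5) - no unilateral deviation beneficial
(Beach, Beach): (5, 38) - no unilateral deviation beneficial
Mixed NE: P1 plays Museum with p = 0.8837, P2 plays Museum with q = 0.1163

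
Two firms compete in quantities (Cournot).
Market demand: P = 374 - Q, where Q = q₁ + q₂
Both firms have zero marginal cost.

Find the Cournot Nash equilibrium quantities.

q₁* = q₂* = 124.67; P* = 124.67

Work:
Profit: π_i = P·q_i = (a - q_i - q_j)·q_i
FOC: ∂π_i/∂q_i = a - 2q_i - q_j = 0
Reaction function: q_i = (374 - q_j)/2
Symmetry: q* = 374/3 = 124.67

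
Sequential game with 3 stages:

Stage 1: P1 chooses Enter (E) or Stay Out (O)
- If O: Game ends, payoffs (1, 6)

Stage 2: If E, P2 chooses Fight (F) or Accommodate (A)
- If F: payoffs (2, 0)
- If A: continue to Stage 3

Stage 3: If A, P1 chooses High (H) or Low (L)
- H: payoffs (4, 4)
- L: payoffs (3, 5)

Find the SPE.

SPE: (E, A, H); Outcome (4, 4)

Work:
Stage 3: P1 chooses H (4 vs 3)
Stage 2: P2: F->0, A->4 (anticipating H). Choose A
Stage 1: P1: O->1, E->4 (anticipating A, H). Choose E
SPE path: E -> A -> H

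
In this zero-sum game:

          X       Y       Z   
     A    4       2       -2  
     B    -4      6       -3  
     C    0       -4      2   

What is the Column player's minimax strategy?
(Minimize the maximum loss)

Column should play Z, value = 2

Work:
Column player minimizes Row's maximum payoff:
Column X: max payoff to Row = 4
Column Y: max payoff to Row = 6
Column Z: max payoff to Row = 2
Minimum is 2, achieved by column Z.
Minimax strategy: Z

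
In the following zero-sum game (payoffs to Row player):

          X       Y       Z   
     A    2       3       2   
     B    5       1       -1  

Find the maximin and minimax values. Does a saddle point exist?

Maximin = 2, Minimax = 2, Saddle: True

Work:
Row minimums: [2, -1] → maximin = 2
Column maximums: [5, 3, 2] → minimax = 2
Saddle point exists! Game value = 2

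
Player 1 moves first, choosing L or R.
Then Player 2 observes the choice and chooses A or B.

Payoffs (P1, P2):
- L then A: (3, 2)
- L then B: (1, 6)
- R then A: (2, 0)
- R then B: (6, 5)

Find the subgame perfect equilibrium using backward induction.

P1 plays R, P2 plays B after L and B after R; Payoff (6, 5)

Work:
Backward induction:
After L: P2 chooses B → P1 gets 1
After R: P2 chooses B → P1 gets 6
P1 chooses R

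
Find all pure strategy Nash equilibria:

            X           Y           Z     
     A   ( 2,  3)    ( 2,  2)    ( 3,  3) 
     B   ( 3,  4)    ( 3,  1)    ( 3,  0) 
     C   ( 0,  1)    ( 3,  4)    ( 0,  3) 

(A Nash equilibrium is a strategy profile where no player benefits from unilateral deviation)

Nash equilibrium: (A, Z), (B, X), (C, Y)

Work:
Best responses:
  P1 vs X: payoffs [2, 3, 0] → best response B (payoff 3)
  P1 vs Y: payoffs [2, 3, 3] → best response B/C (payoff 3)
  P1 vs Z: payoffs [3, 3, 0] → best response A/B (payoff 3)
  P2 vs A: payoffs [3, 2, 3] → best response X/Z (payoff 3)
  P2 vs B: payoffs [4, 1, 0] → best response X (payoff 4)
  P2 vs C: payoffs [1, 4, 3] → best response Y (payoff 4)
Mutual best responses: (A,Z), (B,X), (C,Y) → Nash equilibria.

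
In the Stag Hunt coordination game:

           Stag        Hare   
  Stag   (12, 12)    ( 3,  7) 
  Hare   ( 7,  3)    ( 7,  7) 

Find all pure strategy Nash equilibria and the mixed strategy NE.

Pure NE: (Stag, Stag) and (Hare, Hare); Mixed NE: p = 0.4444, q = 0.4444

Work:
Check pure NE:
(Stag, Stag): (12, 12) - no unilateral deviation beneficial
(Hare, Hare): (7, 7) - no unilateral deviation beneficial
Mixed NE: P1 plays Stag with p = 0.4444, P2 plays Stag with q = 0.4444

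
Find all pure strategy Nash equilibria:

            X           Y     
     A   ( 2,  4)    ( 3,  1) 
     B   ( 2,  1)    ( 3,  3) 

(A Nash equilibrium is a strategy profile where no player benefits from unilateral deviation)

Nash equilibrium: (A, X), (B, Y)

Work:
Best responses:
  P1 vs X: payoffs [2, 2] → best response A/B (payoff 2)
  P1 vs Y: payoffs [3, 3] → best response A/B (payoff 3)
  P2 vs A: payoffs [4, 1] → best response X (payoff 4)
  P2 vs B: payoffs [1, 3] → best response Y (payoff 3)
Mutual best responses: (A,X), (B,Y) → Nash equilibria.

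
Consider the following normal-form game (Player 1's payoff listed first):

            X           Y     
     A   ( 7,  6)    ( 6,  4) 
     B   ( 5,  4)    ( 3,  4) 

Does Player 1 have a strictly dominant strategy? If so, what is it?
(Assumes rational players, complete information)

Yes, Player 1's strictly dominant strategy is A

Work:
A strategy strictly dominates another if it gives a strictly higher payoff against every opponent action. Compare each pair of P1's strategies column-by-column:
  A vs B: [7 vs 5, 6 vs 3] → A strictly dominates B
  B vs A: [5 vs 7, 3 vs 6] → B does not strictly dominate A (column X: 5 ≤ 7)
A strictly dominates every other strategy → strictly dominant.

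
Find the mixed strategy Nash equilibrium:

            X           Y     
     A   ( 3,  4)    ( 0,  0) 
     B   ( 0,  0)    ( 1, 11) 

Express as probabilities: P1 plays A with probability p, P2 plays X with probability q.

p = 0.7333, q = 0.25

Work:
Find probabilities that make opponent indifferent:
P2 chooses q to make P1 indifferent between A and B
P1 chooses p to make P2 indifferent between X and Y
Mixed NE: P1 plays (A: 0.7333, B: 0.2667), P2 plays (X: 0.25, Y: 0.75)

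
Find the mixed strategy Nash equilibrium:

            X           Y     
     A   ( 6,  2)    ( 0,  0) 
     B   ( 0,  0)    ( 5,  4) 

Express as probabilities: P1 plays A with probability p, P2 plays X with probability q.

p = 0.6667, q = 0.4545

Work:
Find probabilities that make opponent indifferent:
P2 chooses q to make P1 indifferent between A and B
P1 chooses p to make P2 indifferent between X and Y
Mixed NE: P1 plays (A: 0.6667, B: 0.3333), P2 plays (X: 0.4545, Y: 0.5455)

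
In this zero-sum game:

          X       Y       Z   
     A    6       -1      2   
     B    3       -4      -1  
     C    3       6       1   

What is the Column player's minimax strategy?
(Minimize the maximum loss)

Column should play Z, value = 2

Work:
Column player minimizes Row's maximum payoff:
Column X: max payoff to Row = 6
Column Y: max payoff to Row = 6
Column Z: max payoff to Row = 2
Minimum is 2, achieved by column Z.
Minimax strategy: Z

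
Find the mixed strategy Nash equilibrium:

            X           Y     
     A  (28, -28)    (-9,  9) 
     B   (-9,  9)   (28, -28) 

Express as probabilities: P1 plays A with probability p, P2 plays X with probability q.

p = 0.5, q = 0.5

Work:
Find probabilities that make opponent indifferent:
P2 chooses q to make P1 indifferent between A and B
P1 chooses p to make P2 indifferent between X and Y
Mixed NE: P1 plays (A: 0.5, B: 0.5), P2 plays (X: 0.5, Y: 0.5)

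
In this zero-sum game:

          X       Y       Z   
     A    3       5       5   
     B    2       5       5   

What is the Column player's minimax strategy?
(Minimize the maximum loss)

Column should play X, value = 3

Work:
Column player minimizes Row's maximum payoff:
Column X: max payoff to Row = 3
Column Y: max payoff to Row = 5
Column Z: max payoff to Row = 5
Minimum is 3, achieved by column X.
Minimax strategy: X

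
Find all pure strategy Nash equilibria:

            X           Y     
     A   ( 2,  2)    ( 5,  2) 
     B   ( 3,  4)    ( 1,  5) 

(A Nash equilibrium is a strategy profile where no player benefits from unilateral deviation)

Nash equilibrium: (A, Y)

Work:
Best responses:
  P1 vs X: payoffs [2, 3] → best response B (payoff 3)
  P1 vs Y: payoffs [5, 1] → best response A (payoff 5)
  P2 vs A: payoffs [2, 2] → best response X/Y (payoff 2)
  P2 vs B: payoffs [4, 5] → best response Y (payoff 5)
Mutual best responses: (A,Y) → Nash equilibria.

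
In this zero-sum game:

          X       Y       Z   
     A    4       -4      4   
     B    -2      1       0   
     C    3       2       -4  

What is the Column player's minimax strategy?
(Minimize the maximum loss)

Column should play Y, value = 2

Work:
Column player minimizes Row's maximum payoff:
Column X: max payoff to Row = 4
Column Y: max payoff to Row = 2
Column Z: max payoff to Row = 4
Minimum is 2, achieved by column Y.
Minimax strategy: Y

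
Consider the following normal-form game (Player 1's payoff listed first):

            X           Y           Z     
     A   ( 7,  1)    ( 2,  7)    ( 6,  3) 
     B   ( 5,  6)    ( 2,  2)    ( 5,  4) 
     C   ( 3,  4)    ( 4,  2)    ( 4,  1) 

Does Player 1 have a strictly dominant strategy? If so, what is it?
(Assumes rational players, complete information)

No strictly dominant strategy exists for Player 1

Work:
A strategy strictly dominates another if it gives a strictly higher payoff against every opponent action. Compare each pair of P1's strategies column-by-column:
  A vs B: [7 vs 5, 2 vs 2, 6 vs 5] → A does not strictly dominate B (column Y: 2 ≤ 2)
  A vs C: [7 vs 3, 2 vs 4, 6 vs 4] → A does not strictly dominate C (column Y: 2 ≤ 4)
  B vs A: [5 vs 7, 2 vs 2, 5 vs 6] → B does not strictly dominate A (column X: 5 ≤ 7)
  B vs C: [5 vs 3, 2 vs 4, 5 vs 4] → B does not strictly dominate C (column Y: 2 ≤ 4)
  C vs A: [3 vs 7, 4 vs 2, 4 vs 6] → C does not strictly dominate A (column X: 3 ≤ 7)
  C vs B: [3 vs 5, 4 vs 2, 4 vs 5] → C does not strictly dominate B (column X: 3 ≤ 5)
No single strategy strictly dominates all others → no strictly dominant strategy.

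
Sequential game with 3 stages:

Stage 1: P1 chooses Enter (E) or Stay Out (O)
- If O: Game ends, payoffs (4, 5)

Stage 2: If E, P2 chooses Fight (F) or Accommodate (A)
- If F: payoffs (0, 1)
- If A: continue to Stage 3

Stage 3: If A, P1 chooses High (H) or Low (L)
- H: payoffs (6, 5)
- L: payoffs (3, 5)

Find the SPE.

SPE: (E, A, H); Outcome (6, 5)

Work:
Stage 3: P1 chooses H (6 vs 3)
Stage 2: P2: F->1, A->5 (anticipating H). Choose A
Stage 1: P1: O->4, E->6 (anticipating A, H). Choose E
SPE path: E -> A -> H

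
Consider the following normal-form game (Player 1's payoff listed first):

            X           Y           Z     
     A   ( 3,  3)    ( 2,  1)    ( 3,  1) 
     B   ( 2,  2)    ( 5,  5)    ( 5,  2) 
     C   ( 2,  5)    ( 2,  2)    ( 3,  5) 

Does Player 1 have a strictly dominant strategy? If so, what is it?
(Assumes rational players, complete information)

No strictly dominant strategy exists for Player 1

Work:
A strategy strictly dominates another if it gives a strictly higher payoff against every opponent action. Compare each pair of P1's strategies column-by-column:
  A vs B: [3 vs 2, 2 vs 5, 3 vs 5] → A does not strictly dominate B (column Y: 2 ≤ 5)
  A vs C: [3 vs 2, 2 vs 2, 3 vs 3] → A does not strictly dominate C (column Y: 2 ≤ 2)
  B vs A: [2 vs 3, 5 vs 2, 5 vs 3] → B does not strictly dominate A (column X: 2 ≤ 3)
  B vs C: [2 vs 2, 5 vs 2, 5 vs 3] → B does not strictly dominate C (column X: 2 ≤ 2)
  C vs A: [2 vs 3, 2 vs 2, 3 vs 3] → C does not strictly dominate A (column X: 2 ≤ 3)
  C vs B: [2 vs 2, 2 vs 5, 3 vs 5] → C does not strictly dominate B (column X: 2 ≤ 2)
No single strategy strictly dominates all others → no strictly dominant strategy.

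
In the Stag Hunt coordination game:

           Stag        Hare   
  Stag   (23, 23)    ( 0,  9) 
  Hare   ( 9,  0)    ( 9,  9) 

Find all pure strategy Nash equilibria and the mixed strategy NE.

Pure NE: (Stag, Stag) and (Hare, Hare); Mixed NE: p = 0.3913, q = 0.3913

Work:
Check pure NE:
(Stag, Stag): (23, 23) - no unilateral deviation beneficial
(Hare, Hare): (9, 9) - no unilateral deviation beneficial
Mixed NE: P1 plays Stag with p = 0.3913, P2 plays Stag with q = 0.3913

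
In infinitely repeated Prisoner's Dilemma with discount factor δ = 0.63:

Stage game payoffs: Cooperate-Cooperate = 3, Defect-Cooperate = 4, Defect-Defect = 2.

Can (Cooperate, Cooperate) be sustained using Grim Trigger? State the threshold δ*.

δ* = 0.5; since δ = 0.63 ≥ 0.5, cooperation can be sustained

Work:
For Grim Trigger:
Cooperate forever: 3/(1-δ)
Defect then punished: 4 + 2·δ/(1-δ)
Need: 3/(1-δ) ≥ 4 + 2·δ/(1-δ)
Solving: δ ≥ (T-R)/(T-P) = (4-3)/(4-2) = 0.5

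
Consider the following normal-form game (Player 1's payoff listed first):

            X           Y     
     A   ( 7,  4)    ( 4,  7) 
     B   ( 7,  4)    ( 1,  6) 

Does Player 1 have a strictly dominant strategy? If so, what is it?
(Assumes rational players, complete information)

No strictly dominant strategy exists for Player 1

Work:
A strategy strictly dominates another if it gives a strictly higher payoff against every opponent action. Compare each pair of P1's strategies column-by-column:
  A vs B: [7 vs 7, 4 vs 1] → A does not strictly dominate B (column X: 7 ≤ 7)
  B vs A: [7 vs 7, 1 vs 4] → B does not strictly dominate A (column X: 7 ≤ 7)
No single strategy strictly dominates all others → no strictly dominant strategy.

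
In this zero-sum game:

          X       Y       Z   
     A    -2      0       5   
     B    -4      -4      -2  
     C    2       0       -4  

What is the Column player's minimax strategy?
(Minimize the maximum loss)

Column should play Y, value = 0

Work:
Column player minimizes Row's maximum payoff:
Column X: max payoff to Row = 2
Column Y: max payoff to Row = 0
Column Z: max payoff to Row = 5
Minimum is 0, achieved by column Y.
Minimax strategy: Y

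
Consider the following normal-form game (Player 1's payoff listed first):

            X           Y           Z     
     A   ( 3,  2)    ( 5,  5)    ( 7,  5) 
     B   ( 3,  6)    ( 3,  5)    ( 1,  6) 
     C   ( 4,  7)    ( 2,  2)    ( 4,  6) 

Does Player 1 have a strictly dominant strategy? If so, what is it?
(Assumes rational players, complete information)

No strictly dominant strategy exists for Player 1

Work:
A strategy strictly dominates another if it gives a strictly higher payoff against every opponent action. Compare each pair of P1's strategies column-by-column:
  A vs B: [3 vs 3, 5 vs 3, 7 vs 1] → A does not strictly dominate B (column X: 3 ≤ 3)
  A vs C: [3 vs 4, 5 vs 2, 7 vs 4] → A does not strictly dominate C (column X: 3 ≤ 4)
  B vs A: [3 vs 3, 3 vs 5, 1 vs 7] → B does not strictly dominate A (column X: 3 ≤ 3)
  B vs C: [3 vs 4, 3 vs 2, 1 vs 4] → B does not strictly dominate C (column X: 3 ≤ 4)
  C vs A: [4 vs 3, 2 vs 5, 4 vs 7] → C does not strictly dominate A (column Y: 2 ≤ 5)
  C vs B: [4 vs 3, 2 vs 3, 4 vs 1] → C does not strictly dominate B (column Y: 2 ≤ 3)
No single strategy strictly dominates all others → no strictly dominant strategy.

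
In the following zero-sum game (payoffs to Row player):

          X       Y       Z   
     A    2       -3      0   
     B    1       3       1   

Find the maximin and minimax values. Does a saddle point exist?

Maximin = 1, Minimax = 1, Saddle: True

Work:
Row minimums: [-3, 1] → maximin = 1
Column maximums: [2, 3, 1] → minimax = 1
Saddle point exists! Game value = 1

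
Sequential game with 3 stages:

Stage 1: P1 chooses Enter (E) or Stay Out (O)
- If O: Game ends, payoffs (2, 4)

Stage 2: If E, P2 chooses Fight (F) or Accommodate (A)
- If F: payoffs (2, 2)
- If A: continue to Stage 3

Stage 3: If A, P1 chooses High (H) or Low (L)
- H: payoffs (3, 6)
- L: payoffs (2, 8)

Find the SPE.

SPE: (E, A, H); Outcome (3, 6)

Work:
Stage 3: P1 chooses H (3 vs 2)
Stage 2: P2: F->2, A->6 (anticipating H). Choose A
Stage 1: P1: O->2, E->3 (anticipating A, H). Choose E
SPE path: E -> A -> H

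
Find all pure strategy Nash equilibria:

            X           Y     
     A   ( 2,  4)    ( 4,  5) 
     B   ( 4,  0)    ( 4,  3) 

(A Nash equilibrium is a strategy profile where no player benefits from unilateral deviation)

Nash equilibrium: (A, Y), (B, Y)

Work:
Best responses:
  P1 vs X: payoffs [2, 4] → best response B (payoff 4)
  P1 vs Y: payoffs [4, 4] → best response A/B (payoff 4)
  P2 vs A: payoffs [4, 5] → best response Y (payoff 5)
  P2 vs B: payoffs [0, 3] → best response Y (payoff 3)
Mutual best responses: (A,Y), (B,Y) → Nash equilibria.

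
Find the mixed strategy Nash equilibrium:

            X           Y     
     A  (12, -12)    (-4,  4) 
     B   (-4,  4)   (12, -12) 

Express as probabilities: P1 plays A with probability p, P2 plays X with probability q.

p = 0.5, q = 0.5

Work:
Find probabilities that make opponent indifferent:
P2 chooses q to make P1 indifferent between A and B
P1 chooses p to make P2 indifferent between X and Y
Mixed NE: P1 plays (A: 0.5, B: 0.5), P2 plays (X: 0.5, Y: 0.5)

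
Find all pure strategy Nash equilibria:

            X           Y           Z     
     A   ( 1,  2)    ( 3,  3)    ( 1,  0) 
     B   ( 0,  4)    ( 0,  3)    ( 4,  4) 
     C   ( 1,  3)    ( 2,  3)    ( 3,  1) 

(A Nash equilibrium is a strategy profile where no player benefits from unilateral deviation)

Nash equilibrium: (A, Y), (B, Z), (C, X)

Work:
Best responses:
  P1 vs X: payoffs [1, 0, 1] → best response A/C (payoff 1)
  P1 vs Y: payoffs [3, 0, 2] → best response A (payoff 3)
  P1 vs Z: payoffs [1, 4, 3] → best response B (payoff 4)
  P2 vs A: payoffs [2, 3, 0] → best response Y (payoff 3)
  P2 vs B: payoffs [4, 3, 4] → best response X/Z (payoff 4)
  P2 vs C: payoffs [3, 3, 1] → best response X/Y (payoff 3)
Mutual best responses: (A,Y), (B,Z), (C,X) → Nash equilibria.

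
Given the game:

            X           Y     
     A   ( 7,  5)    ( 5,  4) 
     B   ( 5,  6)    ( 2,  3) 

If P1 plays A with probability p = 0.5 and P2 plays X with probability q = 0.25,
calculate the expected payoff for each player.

E[P1] = 4.125, E[P2] = 4.0

Work:
E[P1] = p·q·π₁(A,X) + p·(1-q)·π₁(A,Y) + (1-p)·q·π₁(B,X) + (1-p)·(1-q)·π₁(B,Y)
= 0.5·0.25·7 + 0.5·0.75·5 + 0.5·0.25·5 + 0.5·0.75·2
= 4.125

E[P2] = 4.0 (similar calculation)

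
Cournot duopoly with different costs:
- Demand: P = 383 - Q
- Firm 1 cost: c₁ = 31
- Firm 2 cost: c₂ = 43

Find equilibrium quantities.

q₁* = 121.33, q₂* = 109.33

Work:
Reaction: q₁ = (383 - 31 - q₂)/2
Reaction: q₂ = (383 - 43 - q₁)/2
Solve simultaneously:
q₁* = (383 - 2×31 + 43)/3 = 121.33
q₂* = (383 - 2×43 + 31)/3 = 109.33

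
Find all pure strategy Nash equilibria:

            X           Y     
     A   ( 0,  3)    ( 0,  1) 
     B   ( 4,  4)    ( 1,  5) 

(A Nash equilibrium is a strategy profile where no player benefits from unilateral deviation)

Nash equilibrium: (B, Y)

Work:
Best responses:
  P1 vs X: payoffs [0, 4] → best response B (payoff 4)
  P1 vs Y: payoffs [0, 1] → best response B (payoff 1)
  P2 vs A: payoffs [3, 1] → best response X (payoff 3)
  P2 vs B: payoffs [4, 5] → best response Y (payoff 5)
Mutual best responses: (B,Y) → Nash equilibria.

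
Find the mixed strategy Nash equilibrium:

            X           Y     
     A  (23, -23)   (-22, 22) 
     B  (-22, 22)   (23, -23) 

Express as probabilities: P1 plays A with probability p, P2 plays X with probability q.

p = 0.5, q = 0.5

Work:
Find probabilities that make opponent indifferent:
P2 chooses q to make P1 indifferent between A and B
P1 chooses p to make P2 indifferent between X and Y
Mixed NE: P1 plays (A: 0.5, B: 0.5), P2 plays (X: 0.5, Y: 0.5)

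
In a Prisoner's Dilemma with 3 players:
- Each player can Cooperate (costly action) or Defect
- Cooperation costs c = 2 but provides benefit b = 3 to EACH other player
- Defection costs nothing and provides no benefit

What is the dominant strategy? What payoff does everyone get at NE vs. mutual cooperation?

Dominant: Defect; NE payoff = 0; Coop payoff = 4

Work:
Defect dominates (saves cost c = 2, benefit to others is external)
NE: All defect → everyone gets 0
If all cooperate: each receives (2)×3 - 2 = 4
Social dilemma: 4 > 0 but NE gives 0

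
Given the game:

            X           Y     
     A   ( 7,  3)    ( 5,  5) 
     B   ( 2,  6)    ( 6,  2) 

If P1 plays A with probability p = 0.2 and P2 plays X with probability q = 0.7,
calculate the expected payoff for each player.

E[P1] = 3.84, E[P2] = 4.56

Work:
E[P1] = p·q·π₁(A,X) + p·(1-q)·π₁(A,Y) + (1-p)·q·π₁(B,X) + (1-p)·(1-q)·π₁(B,Y)
= 0.2·0.7·7 + 0.2·0.3·5 + 0.8·0.7·2 + 0.8·0.3·6
= 3.84

E[P2] = 4.56 (similar calculation)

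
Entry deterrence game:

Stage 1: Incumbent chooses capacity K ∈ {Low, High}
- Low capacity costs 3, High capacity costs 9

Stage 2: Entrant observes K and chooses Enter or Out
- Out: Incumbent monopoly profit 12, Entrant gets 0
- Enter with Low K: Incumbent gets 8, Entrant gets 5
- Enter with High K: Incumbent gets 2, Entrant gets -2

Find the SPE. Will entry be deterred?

SPE: (Low, Enter|Low, Out|High); Entry not deterred. Incumbent net profit = 5, Entrant gets 5

Work:
After Low K: Entrant enters (5 > 0)
After High K: Entrant stays out (-2 < 0)
Incumbent: Low → 8−3=5, High → 12−9=3
Incumbent chooses Low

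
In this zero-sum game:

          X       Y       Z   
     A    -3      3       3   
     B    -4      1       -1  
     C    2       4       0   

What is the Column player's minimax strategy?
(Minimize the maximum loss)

Column should play X, value = 2

Work:
Column player minimizes Row's maximum payoff:
Column X: max payoff to Row = 2
Column Y: max payoff to Row = 4
Column Z: max payoff to Row = 3
Minimum is 2, achieved by column X.
Minimax strategy: X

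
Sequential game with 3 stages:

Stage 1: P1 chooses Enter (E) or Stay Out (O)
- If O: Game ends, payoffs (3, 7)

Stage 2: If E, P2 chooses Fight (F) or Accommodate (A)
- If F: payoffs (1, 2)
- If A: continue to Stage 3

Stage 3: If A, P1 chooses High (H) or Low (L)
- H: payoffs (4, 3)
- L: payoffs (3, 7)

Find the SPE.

SPE: (E, A, H); Outcome (4, 3)

Work:
Stage 3: P1 chooses H (4 vs 3)
Stage 2: P2: F->2, A->3 (anticipating H). Choose A
Stage 1: P1: O->3, E->4 (anticipating A, H). Choose E
SPE path: E -> A -> H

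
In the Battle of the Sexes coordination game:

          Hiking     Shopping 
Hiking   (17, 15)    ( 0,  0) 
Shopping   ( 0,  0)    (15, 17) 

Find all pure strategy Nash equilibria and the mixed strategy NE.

Pure NE: (Hiking, Hiking) and (Shopping, Shopping); Mixed NE: p = 0.5312, q = 0.4688

Work:
Check pure NE:
(Hiking, Hiking): (17, 15) - no unilateral deviation beneficial
(Shopping, Shopping): (15, 17) - no unilateral deviation beneficial
Mixed NE: P1 plays Hiking with p = 0.5312, P2 plays Hiking with q = 0.4688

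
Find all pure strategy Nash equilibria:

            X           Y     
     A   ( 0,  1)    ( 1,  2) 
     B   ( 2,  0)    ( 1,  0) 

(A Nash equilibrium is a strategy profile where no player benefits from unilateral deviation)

Nash equilibrium: (A, Y), (B, X), (B, Y)

Work:
Best responses:
  P1 vs X: payoffs [0, 2] → best response B (payoff 2)
  P1 vs Y: payoffs [1, 1] → best response A/B (payoff 1)
  P2 vs A: payoffs [1, 2] → best response Y (payoff 2)
  P2 vs B: payoffs [0, 0] → best response X/Y (payoff 0)
Mutual best responses: (A,Y), (B,X), (B,Y) → Nash equilibria.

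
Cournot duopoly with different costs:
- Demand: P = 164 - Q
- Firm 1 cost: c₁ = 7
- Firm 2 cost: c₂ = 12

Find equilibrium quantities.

q₁* = 54.0, q₂* = 49.0

Work:
Reaction: q₁ = (164 - 7 - q₂)/2
Reaction: q₂ = (164 - 12 - q₁)/2
Solve simultaneously:
q₁* = (164 - 2×7 + 12)/3 = 54.0
q₂* = (164 - 2×12 + 7)/3 = 49.0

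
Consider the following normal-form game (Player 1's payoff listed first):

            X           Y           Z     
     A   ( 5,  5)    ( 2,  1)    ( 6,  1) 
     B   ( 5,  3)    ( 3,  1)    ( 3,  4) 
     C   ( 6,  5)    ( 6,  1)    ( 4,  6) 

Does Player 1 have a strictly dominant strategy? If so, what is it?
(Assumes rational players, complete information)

No strictly dominant strategy exists for Player 1

Work:
A strategy strictly dominates another if it gives a strictly higher payoff against every opponent action. Compare each pair of P1's strategies column-by-column:
  A vs B: [5 vs 5, 2 vs 3, 6 vs 3] → A does not strictly dominate B (column X: 5 ≤ 5)
  A vs C: [5 vs 6, 2 vs 6, 6 vs 4] → A does not strictly dominate C (column X: 5 ≤ 6)
  B vs A: [5 vs 5, 3 vs 2, 3 vs 6] → B does not strictly dominate A (column X: 5 ≤ 5)
  B vs C: [5 vs 6, 3 vs 6, 3 vs 4] → B does not strictly dominate C (column X: 5 ≤ 6)
  C vs A: [6 vs 5, 6 vs 2, 4 vs 6] → C does not strictly dominate A (column Z: 4 ≤ 6)
  C vs B: [6 vs 5, 6 vs 3, 4 vs 3] → C strictly dominates B
No single strategy strictly dominates all others → no strictly dominant strategy.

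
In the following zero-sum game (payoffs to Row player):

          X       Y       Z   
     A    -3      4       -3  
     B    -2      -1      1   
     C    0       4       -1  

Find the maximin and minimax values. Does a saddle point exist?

Maximin = -1, Minimax = 0, Saddle: False

Work:
Row minimums: [-3, -2, -1] → maximin = -1
Column maximums: [0, 4, 1] → minimax = 0
No saddle point (maximin ≠ minimax). Mixed strategy needed.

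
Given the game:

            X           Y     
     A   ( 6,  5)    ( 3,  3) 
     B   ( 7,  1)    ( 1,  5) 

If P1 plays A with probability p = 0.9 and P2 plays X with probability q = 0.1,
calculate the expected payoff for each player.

E[P1] = 3.13, E[P2] = 3.34

Work:
E[P1] = p·q·π₁(A,X) + p·(1-q)·π₁(A,Y) + (1-p)·q·π₁(B,X) + (1-p)·(1-q)·π₁(B,Y)
= 0.9·0.1·6 + 0.9·0.9·3 + 0.1·0.1·7 + 0.1·0.9·1
= 3.13

E[P2] = 3.34 (similar calculation)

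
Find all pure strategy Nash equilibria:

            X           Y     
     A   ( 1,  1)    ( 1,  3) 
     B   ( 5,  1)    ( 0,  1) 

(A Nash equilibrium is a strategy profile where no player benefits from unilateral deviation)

Nash equilibrium: (A, Y), (B, X)

Work:
Best responses:
  P1 vs X: payoffs [1, 5] → best response B (payoff 5)
  P1 vs Y: payoffs [1, 0] → best response A (payoff 1)
  P2 vs A: payoffs [1, 3] → best response Y (payoff 3)
  P2 vs B: payoffs [1, 1] → best response X/Y (payoff 1)
Mutual best responses: (A,Y), (B,X) → Nash equilibria.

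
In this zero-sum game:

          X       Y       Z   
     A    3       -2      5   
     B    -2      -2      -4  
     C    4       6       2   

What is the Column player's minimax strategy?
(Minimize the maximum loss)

Column should play X, value = 4

Work:
Column player minimizes Row's maximum payoff:
Column X: max payoff to Row = 4
Column Y: max payoff to Row = 6
Column Z: max payoff to Row = 5
Minimum is 4, achieved by column X.
Minimax strategy: X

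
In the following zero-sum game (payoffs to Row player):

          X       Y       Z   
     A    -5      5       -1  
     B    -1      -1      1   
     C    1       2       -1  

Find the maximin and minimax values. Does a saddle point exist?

Maximin = -1, Minimax = 1, Saddle: False

Work:
Row minimums: [-5, -1, -1] → maximin = -1
Column maximums: [1, 5, 1] → minimax = 1
No saddle point (maximin ≠ minimax). Mixed strategy needed.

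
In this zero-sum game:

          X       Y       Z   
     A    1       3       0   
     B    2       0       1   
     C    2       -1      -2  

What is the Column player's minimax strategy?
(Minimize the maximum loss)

Column should play Z, value = 1

Work:
Column player minimizes Row's maximum payoff:
Column X: max payoff to Row = 2
Column Y: max payoff to Row = 3
Column Z: max payoff to Row = 1
Minimum is 1, achieved by column Z.
Minimax strategy: Z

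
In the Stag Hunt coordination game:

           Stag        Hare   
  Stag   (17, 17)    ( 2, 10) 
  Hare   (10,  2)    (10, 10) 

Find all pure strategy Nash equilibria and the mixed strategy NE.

Pure NE: (Stag, Stag) and (Hare, Hare); Mixed NE: p = 0.5333, q = 0.5333

Work:
Check pure NE:
(Stag, Stag): (17, 17) - no unilateral deviation beneficial
(Hare, Hare): (10, 10) - no unilateral deviation beneficial
Mixed NE: P1 plays Stag with p = 0.5333, P2 plays Stag with q = 0.5333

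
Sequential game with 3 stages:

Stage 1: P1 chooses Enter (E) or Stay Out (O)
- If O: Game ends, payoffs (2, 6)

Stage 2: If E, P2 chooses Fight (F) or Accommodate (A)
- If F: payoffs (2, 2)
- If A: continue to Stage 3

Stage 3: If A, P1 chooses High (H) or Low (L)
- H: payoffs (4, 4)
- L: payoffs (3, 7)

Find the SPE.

SPE: (E, A, H); Outcome (4, 4)

Work:
Stage 3: P1 chooses H (4 vs 3)
Stage 2: P2: F->2, A->4 (anticipating H). Choose A
Stage 1: P1: O->2, E->4 (anticipating A, H). Choose E
SPE path: E -> A -> H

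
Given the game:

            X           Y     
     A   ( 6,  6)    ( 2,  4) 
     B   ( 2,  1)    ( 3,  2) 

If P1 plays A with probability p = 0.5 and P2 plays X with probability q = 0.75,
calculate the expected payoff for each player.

E[P1] = 3.625, E[P2] = 3.375

Work:
E[P1] = p·q·π₁(A,X) + p·(1-q)·π₁(A,Y) + (1-p)·q·π₁(B,X) + (1-p)·(1-q)·π₁(B,Y)
= 0.5·0.75·6 + 0.5·0.25·2 + 0.5·0.75·2 + 0.5·0.25·3
= 3.625

E[P2] = 3.375 (similar calculation)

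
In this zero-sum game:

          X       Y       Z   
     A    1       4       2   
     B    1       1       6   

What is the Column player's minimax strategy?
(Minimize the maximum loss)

Column should play X, value = 1

Work:
Column player minimizes Row's maximum payoff:
Column X: max payoff to Row = 1
Column Y: max payoff to Row = 4
Column Z: max payoff to Row = 6
Minimum is 1, achieved by column X.
Minimax strategy: X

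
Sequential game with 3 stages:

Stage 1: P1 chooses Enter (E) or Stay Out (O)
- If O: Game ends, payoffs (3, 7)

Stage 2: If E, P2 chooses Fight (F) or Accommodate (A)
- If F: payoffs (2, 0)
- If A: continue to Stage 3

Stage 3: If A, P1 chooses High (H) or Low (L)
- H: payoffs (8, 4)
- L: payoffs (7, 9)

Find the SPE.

SPE: (E, A, H); Outcome (8, 4)

Work:
Stage 3: P1 chooses H (8 vs 7)
Stage 2: P2: F->0, A->4 (anticipating H). Choose A
Stage 1: P1: O->3, E->8 (anticipating A, H). Choose E
SPE path: E -> A -> H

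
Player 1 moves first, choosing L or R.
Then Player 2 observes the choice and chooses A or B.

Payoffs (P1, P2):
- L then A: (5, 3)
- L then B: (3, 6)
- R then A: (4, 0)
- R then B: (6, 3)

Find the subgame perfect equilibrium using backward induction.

P1 plays R, P2 plays B after L and B after R; Payoff (6, 3)

Work:
Backward induction:
After L: P2 chooses B → P1 gets 3
After R: P2 chooses B → P1 gets 6
P1 chooses R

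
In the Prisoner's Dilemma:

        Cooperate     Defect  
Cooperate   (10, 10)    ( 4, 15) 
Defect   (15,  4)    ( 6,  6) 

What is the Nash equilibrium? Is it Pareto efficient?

(Defect, Defect) is NE; not Pareto efficient

Work:
Defect dominates Cooperate for both players:
If P2 cooperates: Defect (15) > Cooperate (10)
If P2 defects: Defect (6) > Cooperate (4)
NE: (Defect, Defect) with payoff (6, 6)
But (Cooperate, Cooperate) = (10, 10) Pareto dominates (6, 6)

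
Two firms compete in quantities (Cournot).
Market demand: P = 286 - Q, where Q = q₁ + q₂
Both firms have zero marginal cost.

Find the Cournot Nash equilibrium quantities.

q₁* = q₂* = 95.33; P* = 95.33

Work:
Profit: π_i = P·q_i = (a - q_i - q_j)·q_i
FOC: ∂π_i/∂q_i = a - 2q_i - q_j = 0
Reaction function: q_i = (286 - q_j)/2
Symmetry: q* = 286/3 = 95.33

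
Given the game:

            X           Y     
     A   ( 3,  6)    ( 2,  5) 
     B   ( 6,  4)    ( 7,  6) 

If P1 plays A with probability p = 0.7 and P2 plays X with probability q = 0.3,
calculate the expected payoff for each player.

E[P1] = 3.62, E[P2] = 5.33

Work:
E[P1] = p·q·π₁(A,X) + p·(1-q)·π₁(A,Y) + (1-p)·q·π₁(B,X) + (1-p)·(1-q)·π₁(B,Y)
= 0.7·0.3·3 + 0.7·0.7·2 + 0.3·0.3·6 + 0.3·0.7·7
= 3.62

E[P2] = 5.33 (similar calculation)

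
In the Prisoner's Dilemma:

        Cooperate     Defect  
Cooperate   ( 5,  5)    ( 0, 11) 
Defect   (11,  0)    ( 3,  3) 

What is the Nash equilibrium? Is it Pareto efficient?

(Defect, Defect) is NE; not Pareto efficient

Work:
Defect dominates Cooperate for both players:
If P2 cooperates: Defect (11) > Cooperate (5)
If P2 defects: Defect (3) > Cooperate (0)
NE: (Defect, Defect) with payoff (3, 3)
But (Cooperate, Cooperate) = (5, 5) Pareto dominates (3, 3)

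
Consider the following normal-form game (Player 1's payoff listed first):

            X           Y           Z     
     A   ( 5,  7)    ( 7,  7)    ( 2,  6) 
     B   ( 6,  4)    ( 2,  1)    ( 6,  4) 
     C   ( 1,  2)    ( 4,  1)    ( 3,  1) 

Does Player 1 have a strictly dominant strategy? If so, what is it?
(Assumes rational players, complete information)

No strictly dominant strategy exists for Player 1

Work:
A strategy strictly dominates another if it gives a strictly higher payoff against every opponent action. Compare each pair of P1's strategies column-by-column:
  A vs B: [5 vs 6, 7 vs 2, 2 vs 6] → A does not strictly dominate B (column X: 5 ≤ 6)
  A vs C: [5 vs 1, 7 vs 4, 2 vs 3] → A does not strictly dominate C (column Z: 2 ≤ 3)
  B vs A: [6 vs 5, 2 vs 7, 6 vs 2] → B does not strictly dominate A (column Y: 2 ≤ 7)
  B vs C: [6 vs 1, 2 vs 4, 6 vs 3] → B does not strictly dominate C (column Y: 2 ≤ 4)
  C vs A: [1 vs 5, 4 vs 7, 3 vs 2] → C does not strictly dominate A (column X: 1 ≤ 5)
  C vs B: [1 vs 6, 4 vs 2, 3 vs 6] → C does not strictly dominate B (column X: 1 ≤ 6)
No single strategy strictly dominates all others → no strictly dominant strategy.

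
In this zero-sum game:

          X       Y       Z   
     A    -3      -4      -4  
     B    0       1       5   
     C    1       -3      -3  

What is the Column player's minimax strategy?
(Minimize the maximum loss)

Column should play X or Y (all achieve the minimum), value = 1

Work:
Column player minimizes Row's maximum payoff:
Column X: max payoff to Row = 1
Column Y: max payoff to Row = 1
Column Z: max payoff to Row = 5
Minimum is 1, achieved by columns X, Y (tied).
Each of X or Y is a minimax strategy.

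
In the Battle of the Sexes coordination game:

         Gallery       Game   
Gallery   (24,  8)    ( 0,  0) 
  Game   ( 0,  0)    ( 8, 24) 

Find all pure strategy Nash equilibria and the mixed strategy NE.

Pure NE: (Gallery, Gallery) and (Game, Game); Mixed NE: p = 0.75, q = 0.25

Work:
Check pure NE:
(Gallery, Gallery): (24, 8) - no unilateral deviation beneficial
(Game, Game): (8, 24) - no unilateral deviation beneficial
Mixed NE: P1 plays Gallery with p = 0.75, P2 plays Gallery with q = 0.25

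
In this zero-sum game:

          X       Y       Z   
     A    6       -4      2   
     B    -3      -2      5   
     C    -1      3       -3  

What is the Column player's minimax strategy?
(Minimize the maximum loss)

Column should play Y, value = 3

Work:
Column player minimizes Row's maximum payoff:
Column X: max payoff to Row = 6
Column Y: max payoff to Row = 3
Column Z: max payoff to Row = 5
Minimum is 3, achieved by column Y.
Minimax strategy: Y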